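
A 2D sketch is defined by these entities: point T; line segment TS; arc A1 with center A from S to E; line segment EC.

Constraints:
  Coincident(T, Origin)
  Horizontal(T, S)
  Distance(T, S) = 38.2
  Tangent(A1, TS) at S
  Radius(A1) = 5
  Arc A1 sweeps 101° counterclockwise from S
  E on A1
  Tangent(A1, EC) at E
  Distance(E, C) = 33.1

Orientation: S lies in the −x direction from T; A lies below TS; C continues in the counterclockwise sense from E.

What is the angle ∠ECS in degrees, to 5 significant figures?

8.9031°

On A1, S sits at bearing 90° from A; a 101° counterclockwise sweep puts E at bearing 191°, so E = A + 5.0·(cos 191°, sin 191°) = (-43.108, -5.9540). Since A1 is tangent to EC there, AE ⟂ EC, so EC runs along (−sin 191°, cos 191°); with |EC| = 33.1, C = (-36.792, -38.446). Then cos ∠ECS = CE·CS / (|CE||CS|), giving 8.9031°.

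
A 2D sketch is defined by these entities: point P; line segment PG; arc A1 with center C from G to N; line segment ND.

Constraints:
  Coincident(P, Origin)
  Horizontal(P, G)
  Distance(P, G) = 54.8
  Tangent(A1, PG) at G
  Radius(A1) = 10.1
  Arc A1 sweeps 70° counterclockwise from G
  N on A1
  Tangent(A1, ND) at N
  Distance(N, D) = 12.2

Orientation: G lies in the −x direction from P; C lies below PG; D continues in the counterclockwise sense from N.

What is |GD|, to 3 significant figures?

22.7

On A1, G sits at bearing 90° from C; a 70° counterclockwise sweep puts N at bearing 160°, so N = C + 10.1·(cos 160°, sin 160°) = (-64.3, -6.65). A1 meets ND tangentially, so CN is at right angles to ND, so ND runs along (−sin 160°, cos 160°); with |ND| = 12.2, D = (-68.5, -18.1). Then |GD| = |D − G| = 22.7.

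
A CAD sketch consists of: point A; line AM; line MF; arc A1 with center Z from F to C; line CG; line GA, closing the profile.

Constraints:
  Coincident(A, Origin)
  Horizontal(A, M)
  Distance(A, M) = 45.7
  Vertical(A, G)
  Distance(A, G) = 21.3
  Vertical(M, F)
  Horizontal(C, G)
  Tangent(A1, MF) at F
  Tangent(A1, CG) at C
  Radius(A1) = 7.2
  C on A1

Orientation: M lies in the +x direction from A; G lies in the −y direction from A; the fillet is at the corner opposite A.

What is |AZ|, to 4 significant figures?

41.00

A is at the origin; AM is horizontal with |AM| = 45.7 and M on the +x side, so M = (45.70, 0.000). AG is vertical with |AG| = 21.3 and G on the −y side, so G = (0.000, -21.30). The virtual corner opposite A is at (45.70, -21.30). Since A1 is tangent to MF there, ZF ⟂ MF and tangency of A1 to CG means the radius ZC is perpendicular to CG, with radius 7.2, so the center Z sits 7.2 in from both sides at Z = (38.50, -14.10). Then |AZ| = |Z − A| = 41.00.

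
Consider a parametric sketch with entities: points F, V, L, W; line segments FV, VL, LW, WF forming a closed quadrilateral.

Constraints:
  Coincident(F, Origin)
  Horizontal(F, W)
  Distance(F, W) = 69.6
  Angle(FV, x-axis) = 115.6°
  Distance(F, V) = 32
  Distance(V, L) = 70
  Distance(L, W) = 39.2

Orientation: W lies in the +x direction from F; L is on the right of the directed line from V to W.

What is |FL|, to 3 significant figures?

41.3

Checks: |VL| = 70.00 ✓; |LW| = 39.20 ✓.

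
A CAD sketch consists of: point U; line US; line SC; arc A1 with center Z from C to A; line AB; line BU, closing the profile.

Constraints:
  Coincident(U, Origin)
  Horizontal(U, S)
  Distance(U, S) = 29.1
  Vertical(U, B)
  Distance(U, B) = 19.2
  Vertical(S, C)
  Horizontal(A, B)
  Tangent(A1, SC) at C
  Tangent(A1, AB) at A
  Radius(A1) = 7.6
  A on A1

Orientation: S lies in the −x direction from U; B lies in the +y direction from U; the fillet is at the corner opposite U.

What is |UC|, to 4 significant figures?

31.33

U is at the origin; US is horizontal with |US| = 29.1 and S on the −x side, so S = (-29.10, 0.000). U and B share the same x with |UB| = 19.2 and B on the +y side, so B = (0.000, 19.20). The virtual corner opposite U is at (-29.10, 19.20). The tangent condition forces ZC to be normal to SC and tangency of A1 to AB means the radius ZA is perpendicular to AB, with radius 7.6, so the center Z sits 7.6 in from both sides at Z = (-21.50, 11.60). That places the tangent points at C = (-29.10, 11.60) on SC and A = (-21.50, 19.20) on AB. Then |UC| = |C − U| = 31.33.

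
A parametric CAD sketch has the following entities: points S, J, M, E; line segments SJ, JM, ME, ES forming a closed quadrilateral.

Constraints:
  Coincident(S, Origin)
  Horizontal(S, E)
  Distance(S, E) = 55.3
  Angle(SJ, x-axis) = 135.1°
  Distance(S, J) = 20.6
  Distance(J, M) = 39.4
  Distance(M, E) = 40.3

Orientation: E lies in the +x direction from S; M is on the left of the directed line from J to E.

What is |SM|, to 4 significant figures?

34.09

S is at the origin; S and E share the same y with |SE| = 55.3 and E in +x, so E = (55.3, 0). SJ runs at 135.1° with |SJ| = 20.6, so J = (-14.59, 14.54). M is determined by |JM| = 39.4 and |ME| = 40.3 together: it lies at the intersection of circle(J, 39.4) and circle(E, 40.3). With |JE| = 71.39, the foot of the radical line on JE is 35.19 from J and the perpendicular offset is √(39.4² − 35.19²) = 17.72. Taking the left-of-JE solution: M = (23.47, 24.72).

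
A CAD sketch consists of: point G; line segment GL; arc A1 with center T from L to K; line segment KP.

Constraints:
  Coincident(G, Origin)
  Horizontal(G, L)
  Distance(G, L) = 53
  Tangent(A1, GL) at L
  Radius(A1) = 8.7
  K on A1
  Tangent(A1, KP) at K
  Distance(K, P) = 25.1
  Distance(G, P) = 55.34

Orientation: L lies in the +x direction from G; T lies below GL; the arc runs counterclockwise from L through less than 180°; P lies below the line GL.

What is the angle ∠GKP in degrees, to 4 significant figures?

100.1°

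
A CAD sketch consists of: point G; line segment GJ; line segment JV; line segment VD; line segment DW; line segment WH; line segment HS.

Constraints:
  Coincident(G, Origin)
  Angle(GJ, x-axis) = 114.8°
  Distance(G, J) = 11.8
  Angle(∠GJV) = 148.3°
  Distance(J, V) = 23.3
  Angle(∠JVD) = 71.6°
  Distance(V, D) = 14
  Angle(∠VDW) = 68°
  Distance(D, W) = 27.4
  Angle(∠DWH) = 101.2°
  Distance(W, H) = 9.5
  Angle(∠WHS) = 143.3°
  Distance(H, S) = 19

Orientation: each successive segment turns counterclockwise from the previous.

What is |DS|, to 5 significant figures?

33.828

G is at the origin; GJ runs at 114.8° with length 11.8, so J = (-4.9495, 10.712). ∠GJV = 148.3° gives JV at 146.50° from the x-axis; with |JV| = 23.3, V = (-24.379, 23.572). ∠JVD = 71.6° gives VD at -105.10° from the x-axis; with |VD| = 14.0, D = (-28.026, 10.055). ∠VDW = 68.0° gives DW at 6.9000° from the x-axis; with |DW| = 27.4, W = (-0.82459, 13.347). ∠DWH = 101.2° gives WH at 85.700° from the x-axis; with |WH| = 9.5, H = (-0.11229, 22.820). ∠WHS = 143.3° gives HS at 122.40° from the x-axis; with |HS| = 19.0, S = (-10.293, 38.863). Then |DS| = |S − D| = 33.828.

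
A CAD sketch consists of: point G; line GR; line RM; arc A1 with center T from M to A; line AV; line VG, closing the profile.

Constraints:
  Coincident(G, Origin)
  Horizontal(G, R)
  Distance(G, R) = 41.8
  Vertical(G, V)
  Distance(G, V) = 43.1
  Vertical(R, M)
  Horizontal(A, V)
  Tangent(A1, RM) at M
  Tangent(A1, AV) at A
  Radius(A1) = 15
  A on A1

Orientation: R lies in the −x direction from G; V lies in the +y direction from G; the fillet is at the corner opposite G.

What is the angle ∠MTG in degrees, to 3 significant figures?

134°

The virtual corner opposite G is at (-41.8, 43.1). Since A1 is tangent to RM there, TM ⟂ RM and A1 meets AV tangentially, so TA is at right angles to AV, with radius 15.0, so the center T sits 15.0 in from both sides at T = (-26.8, 28.1). That places the tangent points at M = (-41.8, 28.1) on RM and A = (-26.8, 43.1) on AV. Then cos ∠MTG = TM·TG / (|TM||TG|), giving 134°.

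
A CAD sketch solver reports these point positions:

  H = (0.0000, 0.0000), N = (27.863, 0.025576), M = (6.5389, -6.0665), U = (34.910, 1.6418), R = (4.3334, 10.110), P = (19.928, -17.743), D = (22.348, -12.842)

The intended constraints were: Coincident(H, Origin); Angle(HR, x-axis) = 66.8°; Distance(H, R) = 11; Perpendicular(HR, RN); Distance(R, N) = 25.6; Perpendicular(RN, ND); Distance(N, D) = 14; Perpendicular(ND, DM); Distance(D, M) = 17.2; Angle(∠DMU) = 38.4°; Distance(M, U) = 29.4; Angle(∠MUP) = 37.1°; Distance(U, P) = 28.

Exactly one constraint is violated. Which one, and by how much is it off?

Distance(U, P) = 28 — off by 3.50.

H = (0.00, 0.00) ✓; HR at 66.80° ✓; |HR| = 11.00 ✓; ∠(HR, RN) = 90.00° ✓; |RN| = 25.60 ✓; ∠(RN, ND) = 90.00° ✓; |ND| = 14.00 ✓; ∠(ND, DM) = 90.00° ✓; |DM| = 17.20 ✓; ∠DMU = 38.40° ✓; |MU| = 29.40 ✓; ∠MUP = 37.10° ✓; |UP| = 24.50 ✗.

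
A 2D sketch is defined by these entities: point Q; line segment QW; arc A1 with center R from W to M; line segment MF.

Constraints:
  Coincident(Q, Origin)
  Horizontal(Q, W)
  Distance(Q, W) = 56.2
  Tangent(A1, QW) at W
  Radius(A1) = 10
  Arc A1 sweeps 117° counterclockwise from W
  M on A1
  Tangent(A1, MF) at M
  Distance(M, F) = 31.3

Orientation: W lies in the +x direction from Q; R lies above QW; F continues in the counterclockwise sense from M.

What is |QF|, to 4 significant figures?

66.26

Q is at the origin; QW is horizontal with |QW| = 56.2 and W on the +x side, so W = (56.20, 0.000). A1 meets QW tangentially, so RW is at right angles to QW, so R = W + (0, 10) = (56.20, 10.00). On A1, W sits at bearing -90° from R; a 117° counterclockwise sweep puts M at bearing 27°, so M = R + 10.0·(cos 27°, sin 27°) = (65.11, 14.54). The tangent condition forces RM to be normal to MF, so MF runs along (−sin 27°, cos 27°); with |MF| = 31.3, F = (50.90, 42.43). Then |QF| = |F − Q| = 66.26.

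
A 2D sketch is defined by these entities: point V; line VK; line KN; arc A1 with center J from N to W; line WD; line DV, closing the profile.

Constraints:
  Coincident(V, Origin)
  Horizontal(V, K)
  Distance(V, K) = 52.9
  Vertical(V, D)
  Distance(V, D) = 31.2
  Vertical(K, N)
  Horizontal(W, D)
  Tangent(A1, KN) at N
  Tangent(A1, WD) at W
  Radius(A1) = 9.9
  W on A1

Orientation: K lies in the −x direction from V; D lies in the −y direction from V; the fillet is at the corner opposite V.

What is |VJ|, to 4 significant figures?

47.99

V and D share the same x with |VD| = 31.2 and D on the −y side, so D = (0.000, -31.20). The virtual corner opposite V is at (-52.90, -31.20). Tangency of A1 to KN means the radius JN is perpendicular to KN and A1 meets WD tangentially, so JW is at right angles to WD, with radius 9.9, so the center J sits 9.9 in from both sides at J = (-43.00, -21.30). Then |VJ| = |J − V| = 47.99.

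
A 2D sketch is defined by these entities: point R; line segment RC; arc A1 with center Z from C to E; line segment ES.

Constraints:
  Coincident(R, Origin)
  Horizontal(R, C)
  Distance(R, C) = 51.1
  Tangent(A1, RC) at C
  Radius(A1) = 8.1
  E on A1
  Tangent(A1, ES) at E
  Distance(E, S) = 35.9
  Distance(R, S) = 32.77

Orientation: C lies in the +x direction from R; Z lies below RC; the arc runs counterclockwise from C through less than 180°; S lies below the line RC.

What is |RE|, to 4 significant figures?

45.65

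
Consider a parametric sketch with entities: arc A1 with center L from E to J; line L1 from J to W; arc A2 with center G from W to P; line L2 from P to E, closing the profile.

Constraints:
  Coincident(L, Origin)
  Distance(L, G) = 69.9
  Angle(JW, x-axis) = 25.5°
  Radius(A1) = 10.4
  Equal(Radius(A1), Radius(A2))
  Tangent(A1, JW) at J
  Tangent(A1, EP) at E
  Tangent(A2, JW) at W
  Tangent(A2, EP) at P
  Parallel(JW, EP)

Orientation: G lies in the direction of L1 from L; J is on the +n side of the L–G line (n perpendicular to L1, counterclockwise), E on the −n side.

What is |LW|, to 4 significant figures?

70.67

The slot axis is L1's direction at 25.5°, so u = (cos 25.5°, sin 25.5°) = (0.9026, 0.4305) and n = (−sin 25.5°, cos 25.5°) = (-0.4305, 0.9026). L is at the origin and G lies 69.9 along u from L, so G = 69.9·u = (63.09, 30.09). Tangency of A1 to both parallel lines with radius 10.4 puts J and E at L ± 10.4·n: J = (-4.477, 9.387), E = (4.477, -9.387). Equal radii place W and P the same way about G: W = G + 10.4·n = (58.61, 39.48), P = G − 10.4·n = (67.57, 20.71). Then |LW| = |W − L| = 70.67.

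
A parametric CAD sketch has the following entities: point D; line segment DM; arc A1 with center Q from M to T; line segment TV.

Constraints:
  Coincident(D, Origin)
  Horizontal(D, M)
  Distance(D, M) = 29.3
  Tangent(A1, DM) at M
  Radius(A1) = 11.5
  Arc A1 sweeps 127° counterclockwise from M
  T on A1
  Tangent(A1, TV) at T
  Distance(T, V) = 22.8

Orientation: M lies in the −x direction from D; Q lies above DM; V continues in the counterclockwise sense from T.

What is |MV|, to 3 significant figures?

36.9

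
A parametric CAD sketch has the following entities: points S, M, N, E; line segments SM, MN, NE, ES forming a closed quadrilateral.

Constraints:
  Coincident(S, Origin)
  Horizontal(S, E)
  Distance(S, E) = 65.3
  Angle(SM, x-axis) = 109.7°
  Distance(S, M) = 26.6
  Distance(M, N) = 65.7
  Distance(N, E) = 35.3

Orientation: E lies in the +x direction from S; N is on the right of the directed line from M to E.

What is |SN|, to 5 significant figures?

43.122

S is at the origin; SE is horizontal with |SE| = 65.3 and E in +x, so E = (65.3, 0). SM runs at 109.7° with |SM| = 26.6, so M = (-8.9667, 25.043). N is determined by |MN| = 65.7 and |NE| = 35.3 together: it lies at the intersection of circle(M, 65.7) and circle(E, 35.3). With |ME| = 78.375, the foot of the radical line on ME is 58.775 from M and the perpendicular offset is √(65.7² − 58.775²) = 29.359. Taking the right-of-ME solution: N = (37.347, -21.557).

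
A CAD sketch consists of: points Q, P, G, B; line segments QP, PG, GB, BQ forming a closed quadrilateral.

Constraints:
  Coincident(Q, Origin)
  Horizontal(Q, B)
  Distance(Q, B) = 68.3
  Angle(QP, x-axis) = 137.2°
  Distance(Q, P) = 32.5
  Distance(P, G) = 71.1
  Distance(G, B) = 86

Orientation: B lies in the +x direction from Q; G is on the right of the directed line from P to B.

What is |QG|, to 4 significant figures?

46.44

Checks: |PG| = 71.10 ✓; |GB| = 86.00 ✓.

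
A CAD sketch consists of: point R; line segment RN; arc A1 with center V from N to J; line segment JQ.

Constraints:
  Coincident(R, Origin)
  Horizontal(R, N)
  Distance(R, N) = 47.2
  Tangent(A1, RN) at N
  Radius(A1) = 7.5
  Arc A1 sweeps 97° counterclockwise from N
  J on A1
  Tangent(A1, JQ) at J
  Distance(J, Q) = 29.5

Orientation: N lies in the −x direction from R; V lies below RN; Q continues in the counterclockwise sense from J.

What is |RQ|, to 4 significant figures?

63.46

On A1, N sits at bearing 90° from V; a 97° counterclockwise sweep puts J at bearing 187°, so J = V + 7.5·(cos 187°, sin 187°) = (-54.64, -8.414). Tangency of A1 to JQ means the radius VJ is perpendicular to JQ, so JQ runs along (−sin 187°, cos 187°); with |JQ| = 29.5, Q = (-51.05, -37.69). Then |RQ| = |Q − R| = 63.46.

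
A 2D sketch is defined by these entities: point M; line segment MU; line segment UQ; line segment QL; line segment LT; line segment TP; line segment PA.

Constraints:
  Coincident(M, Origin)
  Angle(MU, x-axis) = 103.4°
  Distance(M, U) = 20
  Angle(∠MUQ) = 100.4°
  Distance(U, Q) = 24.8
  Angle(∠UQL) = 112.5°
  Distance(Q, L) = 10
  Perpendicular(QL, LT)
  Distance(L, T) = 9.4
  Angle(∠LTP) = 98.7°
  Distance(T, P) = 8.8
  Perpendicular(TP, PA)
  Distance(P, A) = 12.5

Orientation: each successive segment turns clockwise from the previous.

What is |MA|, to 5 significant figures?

36.270

M is at the origin; MU runs at 103.4° with length 20.0, so U = (-4.6350, 19.456). ∠MUQ = 100.4° gives UQ at 23.800° from the x-axis; with |UQ| = 24.8, Q = (18.056, 29.463). ∠UQL = 112.5° gives QL at -43.700° from the x-axis; with |QL| = 10.0, L = (25.286, 22.555). QL is perpendicular to LT, so LT runs at -133.70°; with |LT| = 9.4, T = (18.791, 15.759). ∠LTP = 98.7° gives TP at 145.00° from the x-axis; with |TP| = 8.8, P = (11.583, 20.806). The perpendicularity gives PA at right angles to TP, so PA runs at 55.000°; with |PA| = 12.5, A = (18.753, 31.046). Then |MA| = |A − M| = 36.270.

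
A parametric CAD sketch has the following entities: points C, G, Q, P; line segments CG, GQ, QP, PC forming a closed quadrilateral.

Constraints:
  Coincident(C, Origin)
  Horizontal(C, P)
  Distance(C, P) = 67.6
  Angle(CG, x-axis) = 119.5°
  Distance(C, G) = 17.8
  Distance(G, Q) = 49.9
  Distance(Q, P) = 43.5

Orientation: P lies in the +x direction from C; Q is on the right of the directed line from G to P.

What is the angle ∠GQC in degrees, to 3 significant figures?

9.51°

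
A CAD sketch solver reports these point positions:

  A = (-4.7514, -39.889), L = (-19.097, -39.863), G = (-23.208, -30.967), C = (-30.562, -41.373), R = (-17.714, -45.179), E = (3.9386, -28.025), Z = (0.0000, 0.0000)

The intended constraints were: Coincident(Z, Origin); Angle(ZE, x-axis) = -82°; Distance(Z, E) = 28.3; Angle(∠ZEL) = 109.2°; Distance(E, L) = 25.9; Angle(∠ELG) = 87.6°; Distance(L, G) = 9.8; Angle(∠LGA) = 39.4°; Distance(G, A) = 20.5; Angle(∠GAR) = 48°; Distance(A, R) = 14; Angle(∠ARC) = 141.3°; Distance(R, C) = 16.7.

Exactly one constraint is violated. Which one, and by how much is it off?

Distance(R, C) = 16.7 — off by 3.30.

Z = (0.00, 0.00) ✓; ZE at -82.00° ✓; |ZE| = 28.30 ✓; ∠ZEL = 109.2° ✓; |EL| = 25.90 ✓; ∠ELG = 87.60° ✓; |LG| = 9.800 ✓; ∠LGA = 39.40° ✓; |GA| = 20.50 ✓; ∠GAR = 48.00° ✓; |AR| = 14.00 ✓; ∠ARC = 141.3° ✓; |RC| = 13.40 ✗.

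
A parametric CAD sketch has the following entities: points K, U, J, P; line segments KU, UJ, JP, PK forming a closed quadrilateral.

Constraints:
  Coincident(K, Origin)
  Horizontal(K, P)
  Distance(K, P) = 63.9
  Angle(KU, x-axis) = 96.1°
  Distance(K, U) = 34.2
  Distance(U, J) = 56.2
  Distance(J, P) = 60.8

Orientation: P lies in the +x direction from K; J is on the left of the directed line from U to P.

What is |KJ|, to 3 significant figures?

75.0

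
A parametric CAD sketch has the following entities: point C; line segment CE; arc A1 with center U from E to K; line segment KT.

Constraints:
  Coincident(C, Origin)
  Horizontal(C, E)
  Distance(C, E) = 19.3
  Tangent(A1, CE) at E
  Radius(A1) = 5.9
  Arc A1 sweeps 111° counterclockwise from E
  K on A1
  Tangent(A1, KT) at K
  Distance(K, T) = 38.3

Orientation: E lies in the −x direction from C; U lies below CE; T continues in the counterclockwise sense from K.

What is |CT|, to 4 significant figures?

45.15

On A1, E sits at bearing 90° from U; a 111° counterclockwise sweep puts K at bearing 201°, so K = U + 5.9·(cos 201°, sin 201°) = (-24.81, -8.014). Since A1 is tangent to KT there, UK ⟂ KT, so KT runs along (−sin 201°, cos 201°); with |KT| = 38.3, T = (-11.08, -43.77). Then |CT| = |T − C| = 45.15.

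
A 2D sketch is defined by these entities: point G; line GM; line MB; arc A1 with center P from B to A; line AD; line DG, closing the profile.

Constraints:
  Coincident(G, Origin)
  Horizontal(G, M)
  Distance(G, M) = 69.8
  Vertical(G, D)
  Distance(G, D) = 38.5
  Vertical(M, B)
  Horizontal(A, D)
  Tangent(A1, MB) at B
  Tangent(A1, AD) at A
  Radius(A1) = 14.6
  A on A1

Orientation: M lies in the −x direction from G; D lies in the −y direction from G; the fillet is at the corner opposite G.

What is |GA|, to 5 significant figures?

67.300

G is at the origin; GM is horizontal with |GM| = 69.8 and M on the −x side, so M = (-69.800, 0.0000). GD is vertical with |GD| = 38.5 and D on the −y side, so D = (0.0000, -38.500). The virtual corner opposite G is at (-69.800, -38.500). Since A1 is tangent to MB there, PB ⟂ MB and A1 meets AD tangentially, so PA is at right angles to AD, with radius 14.6, so the center P sits 14.6 in from both sides at P = (-55.200, -23.900). That places the tangent points at B = (-69.800, -23.900) on MB and A = (-55.200, -38.500) on AD. Then |GA| = |A − G| = 67.300.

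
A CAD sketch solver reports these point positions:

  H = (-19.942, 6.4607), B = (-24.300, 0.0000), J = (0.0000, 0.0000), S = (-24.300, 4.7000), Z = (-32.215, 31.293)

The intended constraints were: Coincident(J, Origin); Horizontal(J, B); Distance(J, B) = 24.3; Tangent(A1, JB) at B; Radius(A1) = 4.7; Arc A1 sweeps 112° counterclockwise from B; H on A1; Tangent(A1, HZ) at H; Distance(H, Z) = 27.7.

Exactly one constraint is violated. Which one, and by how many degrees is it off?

Tangent(A1, HZ) at H — off by 4.30°.

J = (0.00, 0.00) ✓; J.y = 0.00, B.y = 0.00 ✓; |JB| = 24.30 ✓; ∠(SB, BJ) = 90.00° ✓; |SB| = 4.700 ✓; bearing(S→H) − bearing(S→B) = 112.0° ✓; |SH| = 4.700 ✓; ∠(SH, HZ) = 85.70° ✗; |HZ| = 27.70 ✓.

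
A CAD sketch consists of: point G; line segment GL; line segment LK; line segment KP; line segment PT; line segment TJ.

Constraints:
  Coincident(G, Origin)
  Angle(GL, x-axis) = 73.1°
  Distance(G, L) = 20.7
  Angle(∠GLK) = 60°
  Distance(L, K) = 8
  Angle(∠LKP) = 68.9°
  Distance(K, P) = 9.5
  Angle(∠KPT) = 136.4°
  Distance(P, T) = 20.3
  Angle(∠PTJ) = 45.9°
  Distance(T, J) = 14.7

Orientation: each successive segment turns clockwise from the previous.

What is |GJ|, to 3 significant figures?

24.1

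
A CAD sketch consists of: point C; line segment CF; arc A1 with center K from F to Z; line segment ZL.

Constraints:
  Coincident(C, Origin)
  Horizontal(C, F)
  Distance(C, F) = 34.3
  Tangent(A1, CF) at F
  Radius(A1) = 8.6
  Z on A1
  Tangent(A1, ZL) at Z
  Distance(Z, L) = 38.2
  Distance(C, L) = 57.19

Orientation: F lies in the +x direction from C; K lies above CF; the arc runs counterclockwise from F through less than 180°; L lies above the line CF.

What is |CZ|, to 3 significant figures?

44.0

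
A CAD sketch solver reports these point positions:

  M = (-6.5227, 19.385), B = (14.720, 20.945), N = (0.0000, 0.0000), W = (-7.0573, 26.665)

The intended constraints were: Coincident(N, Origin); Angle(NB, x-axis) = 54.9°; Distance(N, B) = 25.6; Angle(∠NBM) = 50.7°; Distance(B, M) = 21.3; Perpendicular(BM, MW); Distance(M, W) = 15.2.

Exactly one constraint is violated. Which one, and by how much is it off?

Distance(M, W) = 15.2 — off by 7.90.

N = (0.00, 0.00) ✓; NB at 54.90° ✓; |NB| = 25.60 ✓; ∠NBM = 50.70° ✓; |BM| = 21.30 ✓; ∠(BM, MW) = 90.00° ✓; |MW| = 7.300 ✗.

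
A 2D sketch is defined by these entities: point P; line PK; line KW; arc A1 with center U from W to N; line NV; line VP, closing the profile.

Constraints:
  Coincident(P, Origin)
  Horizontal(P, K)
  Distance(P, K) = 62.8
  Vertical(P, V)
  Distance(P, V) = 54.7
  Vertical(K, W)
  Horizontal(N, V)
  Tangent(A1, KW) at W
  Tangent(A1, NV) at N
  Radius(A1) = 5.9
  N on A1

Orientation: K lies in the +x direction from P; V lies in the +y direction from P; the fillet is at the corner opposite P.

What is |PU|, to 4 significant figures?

74.96

P is at the origin; P and K share the same y with |PK| = 62.8 and K on the +x side, so K = (62.80, 0.000). PV is vertical with |PV| = 54.7 and V on the +y side, so V = (0.000, 54.70). The virtual corner opposite P is at (62.80, 54.70). A1 meets KW tangentially, so UW is at right angles to KW and tangency of A1 to NV means the radius UN is perpendicular to NV, with radius 5.9, so the center U sits 5.9 in from both sides at U = (56.90, 48.80). Then |PU| = |U − P| = 74.96.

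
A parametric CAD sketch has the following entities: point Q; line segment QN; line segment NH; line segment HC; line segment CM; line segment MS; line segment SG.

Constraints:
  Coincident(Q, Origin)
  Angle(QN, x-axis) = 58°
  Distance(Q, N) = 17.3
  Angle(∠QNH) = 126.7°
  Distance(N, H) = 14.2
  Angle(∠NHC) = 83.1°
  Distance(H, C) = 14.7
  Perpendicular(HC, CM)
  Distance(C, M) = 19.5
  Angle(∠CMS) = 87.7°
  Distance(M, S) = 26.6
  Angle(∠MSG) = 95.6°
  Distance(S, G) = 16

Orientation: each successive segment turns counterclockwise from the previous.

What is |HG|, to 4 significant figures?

13.03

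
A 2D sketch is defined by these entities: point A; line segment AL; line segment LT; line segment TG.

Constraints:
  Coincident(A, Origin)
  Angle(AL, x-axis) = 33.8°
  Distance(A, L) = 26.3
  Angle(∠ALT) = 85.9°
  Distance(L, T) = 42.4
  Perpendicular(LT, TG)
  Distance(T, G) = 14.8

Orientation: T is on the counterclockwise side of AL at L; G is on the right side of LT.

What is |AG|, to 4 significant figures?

57.67

A is at the origin; AL runs at 33.8° with length 26.3, so L = 26.3·(cos 33.8°, sin 33.8°) = (21.85, 14.63). ∠ALT = 85.9°, so LT runs at 33.8° + (180° − 85.9°) = 127.9° from the x-axis; with |LT| = 42.4, T = L + 42.4·(cos 127.9°, sin 127.9°) = (-4.191, 48.09). The perpendicularity gives TG at right angles to LT; with |TG| = 14.8 on the right of LT, G = T + 14.8·(0.7891, 0.6143) = (7.488, 57.18). Then |AG| = |G − A| = 57.67.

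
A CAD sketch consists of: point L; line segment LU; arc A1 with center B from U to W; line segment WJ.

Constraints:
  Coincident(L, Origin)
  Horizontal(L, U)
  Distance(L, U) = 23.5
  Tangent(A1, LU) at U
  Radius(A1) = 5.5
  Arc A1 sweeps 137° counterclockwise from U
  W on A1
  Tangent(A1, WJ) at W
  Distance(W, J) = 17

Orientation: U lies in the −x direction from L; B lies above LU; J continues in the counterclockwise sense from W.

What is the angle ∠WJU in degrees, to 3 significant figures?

24.6°

L is at the origin; LU is horizontal with |LU| = 23.5 and U on the −x side, so U = (-23.5, 0.00). Since A1 is tangent to LU there, BU ⟂ LU, so B = U + (0, 5.5) = (-23.5, 5.50). On A1, U sits at bearing -90° from B; a 137° counterclockwise sweep puts W at bearing 47°, so W = B + 5.5·(cos 47°, sin 47°) = (-19.7, 9.52). Tangency of A1 to WJ means the radius BW is perpendicular to WJ, so WJ runs along (−sin 47°, cos 47°); with |WJ| = 17.0, J = (-32.2, 21.1). Then cos ∠WJU = JW·JU / (|JW||JU|), giving 24.6°.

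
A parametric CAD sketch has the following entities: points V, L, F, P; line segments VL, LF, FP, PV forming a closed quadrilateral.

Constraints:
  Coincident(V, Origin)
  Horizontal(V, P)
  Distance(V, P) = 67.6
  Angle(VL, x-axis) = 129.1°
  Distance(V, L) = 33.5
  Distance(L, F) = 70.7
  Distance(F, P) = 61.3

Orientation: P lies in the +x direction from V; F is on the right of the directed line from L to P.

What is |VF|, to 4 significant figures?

37.66

Checks: |LF| = 70.70 ✓; |FP| = 61.30 ✓.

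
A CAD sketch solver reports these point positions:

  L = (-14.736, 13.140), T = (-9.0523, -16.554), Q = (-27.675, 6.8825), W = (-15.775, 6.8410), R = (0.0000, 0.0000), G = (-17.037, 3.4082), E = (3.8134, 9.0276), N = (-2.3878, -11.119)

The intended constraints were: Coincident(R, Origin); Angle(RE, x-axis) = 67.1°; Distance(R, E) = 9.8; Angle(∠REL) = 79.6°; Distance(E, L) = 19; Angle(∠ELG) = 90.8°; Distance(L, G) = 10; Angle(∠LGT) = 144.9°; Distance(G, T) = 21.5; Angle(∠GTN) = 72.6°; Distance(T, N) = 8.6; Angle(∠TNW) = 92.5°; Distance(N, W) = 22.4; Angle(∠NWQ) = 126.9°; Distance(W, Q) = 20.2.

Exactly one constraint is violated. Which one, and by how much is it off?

Distance(W, Q) = 20.2 — off by 8.30.

R = (0.00, 0.00) ✓; RE at 67.10° ✓; |RE| = 9.800 ✓; ∠REL = 79.60° ✓; |EL| = 19.00 ✓; ∠ELG = 90.80° ✓; |LG| = 10.00 ✓; ∠LGT = 144.9° ✓; |GT| = 21.50 ✓; ∠GTN = 72.60° ✓; |TN| = 8.600 ✓; ∠TNW = 92.50° ✓; |NW| = 22.40 ✓; ∠NWQ = 126.9° ✓; |WQ| = 11.90 ✗.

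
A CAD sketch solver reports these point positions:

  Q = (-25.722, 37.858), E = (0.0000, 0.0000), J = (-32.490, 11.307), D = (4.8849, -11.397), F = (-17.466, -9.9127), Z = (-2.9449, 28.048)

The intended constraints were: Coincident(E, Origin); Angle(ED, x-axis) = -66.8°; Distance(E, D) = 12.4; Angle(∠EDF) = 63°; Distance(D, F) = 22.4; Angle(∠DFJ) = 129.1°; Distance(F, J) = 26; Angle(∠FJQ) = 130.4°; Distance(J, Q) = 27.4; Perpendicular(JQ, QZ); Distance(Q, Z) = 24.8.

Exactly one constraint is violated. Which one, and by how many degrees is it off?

Perpendicular(JQ, QZ) — off by 9.00°.

E = (0.00, 0.00) ✓; ED at -66.80° ✓; |ED| = 12.40 ✓; ∠EDF = 63.00° ✓; |DF| = 22.40 ✓; ∠DFJ = 129.1° ✓; |FJ| = 26.00 ✓; ∠FJQ = 130.4° ✓; |JQ| = 27.40 ✓; ∠(JQ, QZ) = 99.00° ✗; |QZ| = 24.80 ✓.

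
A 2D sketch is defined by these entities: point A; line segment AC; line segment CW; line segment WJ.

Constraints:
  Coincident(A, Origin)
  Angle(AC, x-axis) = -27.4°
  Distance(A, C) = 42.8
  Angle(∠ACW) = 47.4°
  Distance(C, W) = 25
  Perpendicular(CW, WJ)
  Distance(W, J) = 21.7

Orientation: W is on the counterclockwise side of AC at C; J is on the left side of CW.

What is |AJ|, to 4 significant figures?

10.58

A is at the origin; AC runs at -27.4° with length 42.8, so C = 42.8·(cos -27.4°, sin -27.4°) = (38.00, -19.70). ∠ACW = 47.4°, so CW runs at -27.4° + (180° − 47.4°) = 105.2° from the x-axis; with |CW| = 25.0, W = C + 25.0·(cos 105.2°, sin 105.2°) = (31.44, 4.429). CW is perpendicular to WJ; with |WJ| = 21.7 on the left of CW, J = W + 21.7·(-0.9650, -0.2622) = (10.50, -1.261). Then |AJ| = |J − A| = 10.58.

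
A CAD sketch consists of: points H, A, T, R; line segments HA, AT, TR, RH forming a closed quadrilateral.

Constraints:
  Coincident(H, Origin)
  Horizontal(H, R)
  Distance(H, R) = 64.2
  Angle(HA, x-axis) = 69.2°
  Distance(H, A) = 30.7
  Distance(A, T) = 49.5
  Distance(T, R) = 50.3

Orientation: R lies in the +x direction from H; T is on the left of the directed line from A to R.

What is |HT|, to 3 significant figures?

74.6

H is at the origin; H and R share the same y with |HR| = 64.2 and R in +x, so R = (64.2, 0). HA runs at 69.2° with |HA| = 30.7, so A = (10.9, 28.7). T is determined by |AT| = 49.5 and |TR| = 50.3 together: it lies at the intersection of circle(A, 49.5) and circle(R, 50.3). With |AR| = 60.5, the foot of the radical line on AR is 29.6 from A and the perpendicular offset is √(49.5² − 29.6²) = 39.7. Taking the left-of-AR solution: T = (55.8, 49.6).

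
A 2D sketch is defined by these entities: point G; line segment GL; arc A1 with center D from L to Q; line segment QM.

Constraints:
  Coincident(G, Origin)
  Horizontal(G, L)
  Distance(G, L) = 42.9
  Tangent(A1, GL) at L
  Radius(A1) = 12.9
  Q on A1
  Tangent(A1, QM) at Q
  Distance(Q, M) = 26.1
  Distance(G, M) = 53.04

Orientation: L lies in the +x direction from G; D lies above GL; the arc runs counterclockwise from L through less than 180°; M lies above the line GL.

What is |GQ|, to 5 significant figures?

56.579

Checks: |DQ| = 12.90 ✓; ∠(DQ, QM) = 90.00° ✓; |QM| = 26.10 ✓; |GM| = 53.04 ✓.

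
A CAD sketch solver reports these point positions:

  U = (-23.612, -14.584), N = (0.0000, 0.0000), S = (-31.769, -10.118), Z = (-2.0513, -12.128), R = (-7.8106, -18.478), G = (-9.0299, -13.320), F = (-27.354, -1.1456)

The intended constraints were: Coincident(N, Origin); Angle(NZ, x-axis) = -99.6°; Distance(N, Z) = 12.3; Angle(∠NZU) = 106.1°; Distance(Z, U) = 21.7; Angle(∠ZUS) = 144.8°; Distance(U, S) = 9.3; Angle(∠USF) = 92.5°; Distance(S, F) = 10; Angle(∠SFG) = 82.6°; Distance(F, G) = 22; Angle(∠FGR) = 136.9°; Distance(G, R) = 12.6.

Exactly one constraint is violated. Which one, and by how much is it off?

Distance(G, R) = 12.6 — off by 7.30.

N = (0.00, 0.00) ✓; NZ at -99.60° ✓; |NZ| = 12.30 ✓; ∠NZU = 106.1° ✓; |ZU| = 21.70 ✓; ∠ZUS = 144.8° ✓; |US| = 9.300 ✓; ∠USF = 92.50° ✓; |SF| = 10.00 ✓; ∠SFG = 82.60° ✓; |FG| = 22.00 ✓; ∠FGR = 136.9° ✓; |GR| = 5.300 ✗.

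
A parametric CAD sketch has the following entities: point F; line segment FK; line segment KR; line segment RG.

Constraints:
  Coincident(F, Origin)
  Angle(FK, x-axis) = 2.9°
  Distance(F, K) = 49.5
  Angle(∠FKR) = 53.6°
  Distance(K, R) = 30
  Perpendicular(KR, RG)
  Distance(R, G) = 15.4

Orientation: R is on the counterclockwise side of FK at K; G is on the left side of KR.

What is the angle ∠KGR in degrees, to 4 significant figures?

62.83°

F is at the origin; FK runs at 2.9° with length 49.5, so K = 49.5·(cos 2.9°, sin 2.9°) = (49.44, 2.504). ∠FKR = 53.6°, so KR runs at 2.9° + (180° − 53.6°) = 129.3° from the x-axis; with |KR| = 30.0, R = K + 30.0·(cos 129.3°, sin 129.3°) = (30.44, 25.72). The perpendicularity gives RG at right angles to KR; with |RG| = 15.4 on the left of KR, G = R + 15.4·(-0.7738, -0.6334) = (18.52, 15.97). Then cos ∠KGR = GK·GR / (|GK||GR|), giving 62.83°.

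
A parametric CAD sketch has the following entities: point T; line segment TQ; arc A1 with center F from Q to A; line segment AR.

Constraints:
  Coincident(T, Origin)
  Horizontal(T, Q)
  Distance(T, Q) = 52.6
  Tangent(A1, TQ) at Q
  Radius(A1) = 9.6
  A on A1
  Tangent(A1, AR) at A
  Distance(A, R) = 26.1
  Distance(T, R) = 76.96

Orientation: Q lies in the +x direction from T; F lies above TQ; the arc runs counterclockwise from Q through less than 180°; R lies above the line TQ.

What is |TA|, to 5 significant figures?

61.956

Checks: ∠(FQ, QT) = 90.00° ✓; |FQ| = 9.600 ✓; |FA| = 9.600 ✓; ∠(FA, AR) = 90.00° ✓; |AR| = 26.10 ✓; |TR| = 76.96 ✓.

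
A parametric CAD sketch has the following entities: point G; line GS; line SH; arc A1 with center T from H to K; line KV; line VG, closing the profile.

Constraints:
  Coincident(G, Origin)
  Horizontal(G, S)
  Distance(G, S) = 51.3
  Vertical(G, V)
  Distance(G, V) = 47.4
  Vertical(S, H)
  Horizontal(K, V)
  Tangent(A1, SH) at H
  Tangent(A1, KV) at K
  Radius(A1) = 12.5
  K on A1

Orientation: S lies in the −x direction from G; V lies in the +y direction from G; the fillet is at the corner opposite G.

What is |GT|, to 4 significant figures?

52.19

G is at the origin; GS is horizontal with |GS| = 51.3 and S on the −x side, so S = (-51.30, 0.000). GV is vertical with |GV| = 47.4 and V on the +y side, so V = (0.000, 47.40). The virtual corner opposite G is at (-51.30, 47.40). A1 meets SH tangentially, so TH is at right angles to SH and the tangent condition forces TK to be normal to KV, with radius 12.5, so the center T sits 12.5 in from both sides at T = (-38.80, 34.90). Then |GT| = |T − G| = 52.19.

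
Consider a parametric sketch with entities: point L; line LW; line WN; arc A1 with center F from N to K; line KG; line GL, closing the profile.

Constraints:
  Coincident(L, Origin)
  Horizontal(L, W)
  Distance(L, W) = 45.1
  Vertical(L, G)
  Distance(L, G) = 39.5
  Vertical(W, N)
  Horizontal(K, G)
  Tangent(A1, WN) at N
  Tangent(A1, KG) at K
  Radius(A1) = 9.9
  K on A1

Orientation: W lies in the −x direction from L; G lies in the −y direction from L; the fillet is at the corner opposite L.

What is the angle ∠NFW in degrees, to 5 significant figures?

71.507°

L is at the origin; L and W share the same y with |LW| = 45.1 and W on the −x side, so W = (-45.100, 0.0000). L and G share the same x with |LG| = 39.5 and G on the −y side, so G = (0.0000, -39.500). The virtual corner opposite L is at (-45.100, -39.500). Tangency of A1 to WN means the radius FN is perpendicular to WN and A1 meets KG tangentially, so FK is at right angles to KG, with radius 9.9, so the center F sits 9.9 in from both sides at F = (-35.200, -29.600). That places the tangent points at N = (-45.100, -29.600) on WN and K = (-35.200, -39.500) on KG. Then cos ∠NFW = FN·FW / (|FN||FW|), giving 71.507°.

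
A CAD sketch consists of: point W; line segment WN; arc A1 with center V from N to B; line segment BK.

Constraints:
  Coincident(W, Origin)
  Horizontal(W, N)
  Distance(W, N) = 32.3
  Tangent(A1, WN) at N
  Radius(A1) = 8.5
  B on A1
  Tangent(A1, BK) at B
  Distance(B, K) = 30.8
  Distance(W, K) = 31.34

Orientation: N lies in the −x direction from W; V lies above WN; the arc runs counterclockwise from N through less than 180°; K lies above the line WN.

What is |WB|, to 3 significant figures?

25.4

W is at the origin; WN is horizontal with |WN| = 32.3 and N on the −x side, so N = (-32.3, 0.00). A1 meets WN tangentially, so VN is at right angles to WN, so V = N + (0, 8.5) = (-32.3, 8.50). Since VB ⟂ BK (tangency), |VK| = √(8.5² + 30.8²) = 32.0 regardless of where B sits on A1. So K lies on both circle(W, 31.34) and circle(V, 32.0); the above-WN intersection is K = (-8.75, 30.1). B is the foot of the tangent from K: B = (-25.1, 3.99).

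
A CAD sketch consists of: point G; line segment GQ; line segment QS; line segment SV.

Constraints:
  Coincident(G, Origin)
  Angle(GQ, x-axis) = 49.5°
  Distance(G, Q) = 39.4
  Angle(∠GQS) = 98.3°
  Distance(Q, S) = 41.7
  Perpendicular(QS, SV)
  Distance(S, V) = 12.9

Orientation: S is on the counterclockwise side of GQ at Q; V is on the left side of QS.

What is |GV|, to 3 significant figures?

54.1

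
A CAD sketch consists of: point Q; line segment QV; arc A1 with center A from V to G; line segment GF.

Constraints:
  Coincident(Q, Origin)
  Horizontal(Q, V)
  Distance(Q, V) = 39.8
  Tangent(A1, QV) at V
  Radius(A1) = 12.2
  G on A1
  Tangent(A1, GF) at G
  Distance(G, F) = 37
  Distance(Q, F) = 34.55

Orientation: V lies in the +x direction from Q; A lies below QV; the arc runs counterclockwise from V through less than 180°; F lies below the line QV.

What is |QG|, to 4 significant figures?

30.56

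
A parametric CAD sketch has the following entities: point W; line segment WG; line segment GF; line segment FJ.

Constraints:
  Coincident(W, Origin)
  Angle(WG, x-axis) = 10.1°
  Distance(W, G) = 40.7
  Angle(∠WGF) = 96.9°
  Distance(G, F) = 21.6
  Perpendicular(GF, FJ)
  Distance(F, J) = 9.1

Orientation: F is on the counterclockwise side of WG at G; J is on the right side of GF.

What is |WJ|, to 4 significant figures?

56.15

∠WGF = 96.9°, so GF runs at 10.1° + (180° − 96.9°) = 93.20° from the x-axis; with |GF| = 21.6, F = G + 21.6·(cos 93.20°, sin 93.20°) = (38.86, 28.70). GF is perpendicular to FJ; with |FJ| = 9.1 on the right of GF, J = F + 9.1·(0.9984, 0.05582) = (47.95, 29.21). Then |WJ| = |J − W| = 56.15.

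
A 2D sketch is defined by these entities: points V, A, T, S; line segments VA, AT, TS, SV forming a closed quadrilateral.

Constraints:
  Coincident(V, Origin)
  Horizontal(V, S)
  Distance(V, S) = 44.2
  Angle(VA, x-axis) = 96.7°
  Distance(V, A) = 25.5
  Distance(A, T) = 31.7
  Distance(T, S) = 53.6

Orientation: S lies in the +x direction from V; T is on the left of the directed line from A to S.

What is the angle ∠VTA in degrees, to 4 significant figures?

22.99°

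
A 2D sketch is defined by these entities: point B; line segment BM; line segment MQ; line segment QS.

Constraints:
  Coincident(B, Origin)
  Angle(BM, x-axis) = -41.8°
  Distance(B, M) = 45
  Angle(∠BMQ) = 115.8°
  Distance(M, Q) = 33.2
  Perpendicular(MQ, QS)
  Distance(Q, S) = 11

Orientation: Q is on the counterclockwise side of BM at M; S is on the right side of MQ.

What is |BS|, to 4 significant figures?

73.76

B is at the origin; BM runs at -41.8° with length 45.0, so M = 45.0·(cos -41.8°, sin -41.8°) = (33.55, -29.99). ∠BMQ = 115.8°, so MQ runs at -41.8° + (180° − 115.8°) = 22.40° from the x-axis; with |MQ| = 33.2, Q = M + 33.2·(cos 22.40°, sin 22.40°) = (64.24, -17.34). MQ ⟂ QS; with |QS| = 11.0 on the right of MQ, S = Q + 11.0·(0.3811, -0.9245) = (68.43, -27.51). Then |BS| = |S − B| = 73.76.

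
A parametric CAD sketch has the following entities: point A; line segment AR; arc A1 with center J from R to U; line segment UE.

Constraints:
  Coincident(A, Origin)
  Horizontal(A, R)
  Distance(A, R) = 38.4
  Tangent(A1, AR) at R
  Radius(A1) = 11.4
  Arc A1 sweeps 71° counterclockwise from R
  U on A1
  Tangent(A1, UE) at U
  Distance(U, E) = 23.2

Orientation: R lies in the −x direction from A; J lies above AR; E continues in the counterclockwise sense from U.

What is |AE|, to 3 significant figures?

35.8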